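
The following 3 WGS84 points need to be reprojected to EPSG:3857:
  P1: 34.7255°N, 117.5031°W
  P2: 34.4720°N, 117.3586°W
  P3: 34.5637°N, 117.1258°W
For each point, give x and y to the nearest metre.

P1: x -13080385 m, y 4126640 m; P2: x -13064300 m, y 4092358 m; P3: x -13038384 m, y 4104747 m

Web Mercator: x = R·λ, y = R·ln tan(π/4+φ/2), R = 6378137 m.
P1 (34.7255°, -117.5031°) → (-13080385.259, 4126639.979) m.
P2 (34.4720°, -117.3586°) → (-13064299.592, 4092357.553) m.
P3 (34.5637°, -117.1258°) → (-13038384.415, 4104746.659) m.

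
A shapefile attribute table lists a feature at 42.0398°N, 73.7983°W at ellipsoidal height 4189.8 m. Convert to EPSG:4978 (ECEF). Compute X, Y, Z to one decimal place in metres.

X 1324548.3 m, Y -4558620.3 m, Z 4251693.7 m

WGS84: a = 6378137 m, e² = 0.006694380; N(φ) = a/√(1−e²sin²φ) = 6387731.995 m.
X = (N+h)·cosφ·cosλ = 1324548.294 m; Y = (N+h)·cosφ·sinλ = -4558620.274 m; Z = (N(1−e²)+h)·sinφ = 4251693.738 m.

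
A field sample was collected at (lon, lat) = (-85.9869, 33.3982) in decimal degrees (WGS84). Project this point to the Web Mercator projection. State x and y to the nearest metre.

Web Mercator is spherical with R = a = 6378137 m.
x = R·λ = 6378137 × -1.500754519 = -9572017.923 m.
y = R·ln tan(π/4 + φ/2) = 6378137 × 0.619033178 = 3948278.416 m.

x -9572018 m, y 3948278 m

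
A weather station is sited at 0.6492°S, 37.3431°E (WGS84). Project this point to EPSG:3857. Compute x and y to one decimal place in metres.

Web Mercator is spherical with R = a = 6378137 m.
x = R·λ = 6378137 × 0.651760048 = 4157014.877 m.
y = R·ln tan(π/4 + φ/2) = 6378137 × -0.011330920 = -72270.160 m.

x 4157014.9 m, y -72270.2 m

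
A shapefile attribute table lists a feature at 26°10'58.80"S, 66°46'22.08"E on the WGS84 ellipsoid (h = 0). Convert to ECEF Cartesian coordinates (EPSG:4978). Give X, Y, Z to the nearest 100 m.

X 2258800 m, Y 5263200 m, Z -2797300 m

WGS84: a = 6378137 m, e² = 0.006694380; N(φ) = a/√(1−e²sin²φ) = 6382297.523 m.
X = (N+h)·cosφ·cosλ = 2258763.978 m; Y = (N+h)·cosφ·sinλ = 5263189.257 m; Z = (N(1−e²)+h)·sinφ = -2797270.285 m.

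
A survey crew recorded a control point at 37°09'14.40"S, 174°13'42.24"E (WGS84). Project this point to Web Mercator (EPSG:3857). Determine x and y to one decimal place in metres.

x 19395016.8 m, y -4460594.2 m

Web Mercator is spherical with R = a = 6378137 m.
x = R·λ = 6378137 × 3.040859230 = 19395016.770 m.
y = R·ln tan(π/4 + φ/2) = 6378137 × -0.699356912 = -4460594.195 m.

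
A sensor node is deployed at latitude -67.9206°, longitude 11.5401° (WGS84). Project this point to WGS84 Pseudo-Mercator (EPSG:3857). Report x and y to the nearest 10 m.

Web Mercator is spherical with R = a = 6378137 m.
x = R·λ = 6378137 × 0.201412741 = 1284638.056 m.
y = R·ln tan(π/4 + φ/2) = 6378137 × -1.634245686 = -10423442.880 m.

x 1284640 m, y -10423440 m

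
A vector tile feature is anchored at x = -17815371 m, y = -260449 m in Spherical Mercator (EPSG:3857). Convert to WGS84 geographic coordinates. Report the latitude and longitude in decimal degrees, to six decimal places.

R = 6378137 m. λ = x/R = -160.03820062°.
φ = 2·arctan(exp(y/R)) − 90° = 2·arctan(0.95999) − 90° = -2.33900323°.

lat -2.339003°, lon -160.038201°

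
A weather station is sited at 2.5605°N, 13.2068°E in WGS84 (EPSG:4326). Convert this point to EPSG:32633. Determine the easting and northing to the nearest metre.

E 300627 m, N 283153 m

Zone 33 central meridian λ₀ = 6×33 − 183 = 15°; Δλ = -1.7932°.
Transverse Mercator on WGS84 with k₀ = 0.9996 gives E = 300626.983 m, N = 283153.489 m.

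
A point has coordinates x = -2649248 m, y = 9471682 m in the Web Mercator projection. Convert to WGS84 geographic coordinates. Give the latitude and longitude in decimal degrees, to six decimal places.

lat 64.476001°, lon -23.798600°

R = 6378137 m. λ = x/R = -23.79859970°.
φ = 2·arctan(exp(y/R)) − 90° = 2·arctan(4.41507) − 90° = 64.47600071°.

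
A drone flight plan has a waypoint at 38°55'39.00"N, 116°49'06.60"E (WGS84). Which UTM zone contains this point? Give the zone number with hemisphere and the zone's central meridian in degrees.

Zone 50N, central meridian 117°

UTM zone = ⌊(λ + 180)/6⌋ + 1; 116.8185° ∈ [114°, 120°) → zone 50.
Hemisphere: N (φ ≥ 0).
Central meridian λ₀ = 6×50 − 183 = 117°.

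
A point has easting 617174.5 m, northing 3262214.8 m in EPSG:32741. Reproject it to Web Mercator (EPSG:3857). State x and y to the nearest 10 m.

x 7252510 m, y -8570540 m

Unproject from UTM 41S (λ₀ = 63°) → φ = -60.75830010°, λ = 65.15040042°.
Web Mercator (R = 6378137 m): x = 7252509.399 m, y = -8570535.261 m.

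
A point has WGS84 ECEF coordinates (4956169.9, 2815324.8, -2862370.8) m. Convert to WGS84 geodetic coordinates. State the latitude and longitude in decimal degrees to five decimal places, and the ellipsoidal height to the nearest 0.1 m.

lat -26.81910°, lon 29.59850°, h 4497.2 m

λ = atan2(Y, X) = 29.59850052°; p = √(X²+Y²) = 5699971.4 m.
Bowring's method on WGS84 (a = 6378137 m, b = 6356752.314 m) gives φ = -26.81909967°, h = 4497.179 m.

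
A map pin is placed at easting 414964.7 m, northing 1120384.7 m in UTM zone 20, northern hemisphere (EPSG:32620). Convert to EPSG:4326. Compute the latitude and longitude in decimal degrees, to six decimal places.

Zone 20N: λ₀ = -63°, k₀ = 0.9996, false easting 500000 m.
Meridian distance M = (N − FN)/k₀ = 1120833.0 m.
Inverse transverse Mercator on WGS84 gives φ = 10.13449998°, λ = -63.77620024°.

lat 10.134500°, lon -63.776200°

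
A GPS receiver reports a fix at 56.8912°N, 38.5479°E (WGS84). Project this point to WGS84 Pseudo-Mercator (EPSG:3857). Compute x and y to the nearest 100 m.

Web Mercator is spherical with R = a = 6378137 m.
x = R·λ = 6378137 × 0.672787775 = 4291132.599 m.
y = R·ln tan(π/4 + φ/2) = 6378137 × 1.213193341 = 7737913.333 m.

x 4291100 m, y 7737900 m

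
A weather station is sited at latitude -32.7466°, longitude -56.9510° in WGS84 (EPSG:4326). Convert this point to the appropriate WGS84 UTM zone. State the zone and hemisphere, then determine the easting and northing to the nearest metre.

Longitude -56.9510° lies in the 6° band [-60°, -54°), giving zone 21; latitude is south of the equator, so 21S.
Zone 21 central meridian λ₀ = 6×21 − 183 = -57°; Δλ = +0.0490°.
Transverse Mercator on WGS84 with k₀ = 0.9996 gives E = 504590.416 m, N = 6376803.372 m.

Zone 21S: E 504590 m, N 6376803 m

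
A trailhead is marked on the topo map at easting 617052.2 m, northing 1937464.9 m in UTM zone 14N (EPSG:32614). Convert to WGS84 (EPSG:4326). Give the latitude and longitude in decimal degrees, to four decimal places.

lat 17.5204°, lon -97.8973°

Zone 14N: λ₀ = -99°, k₀ = 0.9996, false easting 500000 m.
Meridian distance M = (N − FN)/k₀ = 1938240.2 m.
Inverse transverse Mercator on WGS84 gives φ = 17.52040015°, λ = -97.89729963°.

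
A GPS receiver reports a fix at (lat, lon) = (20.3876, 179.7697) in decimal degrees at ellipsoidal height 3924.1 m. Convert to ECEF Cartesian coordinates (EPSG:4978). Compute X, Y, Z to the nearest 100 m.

X -5984700 m, Y 24100 m, Z 2209300 m

WGS84: a = 6378137 m, e² = 0.006694380; N(φ) = a/√(1−e²sin²φ) = 6380729.498 m.
X = (N+h)·cosφ·cosλ = -5984653.988 m; Y = (N+h)·cosφ·sinλ = 24055.406 m; Z = (N(1−e²)+h)·sinφ = 2209336.014 m.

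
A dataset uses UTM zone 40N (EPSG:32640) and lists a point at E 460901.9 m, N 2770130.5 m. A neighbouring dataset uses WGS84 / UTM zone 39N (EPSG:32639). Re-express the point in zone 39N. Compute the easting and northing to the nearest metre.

UTM 40N → geographic: φ = 25.04630014°, λ = 56.61240026°.
UTM 39N (λ₀ = 51°) forward: E = 1066718.533 m, N = 2781850.393 m.

E 1066719 m, N 2781850 m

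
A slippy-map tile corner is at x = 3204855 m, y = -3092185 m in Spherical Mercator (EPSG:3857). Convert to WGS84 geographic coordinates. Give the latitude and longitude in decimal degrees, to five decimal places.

R = 6378137 m. λ = x/R = 28.78970230°.
φ = 2·arctan(exp(y/R)) − 90° = 2·arctan(0.61581) − 90° = -26.74930112°.

lat -26.74930°, lon 28.78970°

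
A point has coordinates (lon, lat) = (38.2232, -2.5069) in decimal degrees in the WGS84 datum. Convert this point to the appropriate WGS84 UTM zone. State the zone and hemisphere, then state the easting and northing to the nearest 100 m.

Zone 37S: E 413600 m, N 9722900 m

Longitude 38.2232° lies in the 6° band [36°, 42°), giving zone 37; latitude is south of the equator, so 37S.
Zone 37 central meridian λ₀ = 6×37 − 183 = 39°; Δλ = -0.7768°.
Transverse Mercator on WGS84 with k₀ = 0.9996 gives E = 413641.127 m, N = 9722884.845 m.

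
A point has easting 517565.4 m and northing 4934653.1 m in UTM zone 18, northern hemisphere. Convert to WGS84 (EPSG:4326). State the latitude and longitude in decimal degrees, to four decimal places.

Zone 18N: λ₀ = -75°, k₀ = 0.9996, false easting 500000 m.
Meridian distance M = (N − FN)/k₀ = 4936627.8 m.
Inverse transverse Mercator on WGS84 gives φ = 44.56500040°, λ = -74.77879942°.

lat 44.5650°, lon -74.7788°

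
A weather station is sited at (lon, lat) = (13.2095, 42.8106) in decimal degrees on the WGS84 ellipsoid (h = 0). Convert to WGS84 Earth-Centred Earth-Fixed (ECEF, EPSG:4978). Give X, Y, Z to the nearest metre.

X 4562283 m, Y 1070872 m, Z 4312090 m

WGS84: a = 6378137 m, e² = 0.006694380; N(φ) = a/√(1−e²sin²φ) = 6388019.346 m.
X = (N+h)·cosφ·cosλ = 4562283.427 m; Y = (N+h)·cosφ·sinλ = 1070872.018 m; Z = (N(1−e²)+h)·sinφ = 4312089.938 m.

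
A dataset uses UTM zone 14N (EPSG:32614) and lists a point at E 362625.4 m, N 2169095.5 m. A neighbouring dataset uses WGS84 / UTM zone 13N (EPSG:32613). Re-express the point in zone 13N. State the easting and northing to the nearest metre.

UTM 14N → geographic: φ = 19.61220017°, λ = -100.30999966°.
UTM 13N (λ₀ = -105°) forward: E = 992217.546 m, N = 2175340.817 m.

E 992218 m, N 2175341 m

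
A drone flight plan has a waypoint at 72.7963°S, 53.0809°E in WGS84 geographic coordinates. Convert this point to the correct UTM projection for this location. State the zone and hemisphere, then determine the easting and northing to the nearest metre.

Longitude 53.0809° lies in the 6° band [48°, 54°), giving zone 39; latitude is south of the equator, so 39S.
Zone 39 central meridian λ₀ = 6×39 − 183 = 51°; Δλ = +2.0809°.
Transverse Mercator on WGS84 with k₀ = 0.9996 gives E = 568683.781 m, N = 1921051.697 m.

Zone 39S: E 568684 m, N 1921052 m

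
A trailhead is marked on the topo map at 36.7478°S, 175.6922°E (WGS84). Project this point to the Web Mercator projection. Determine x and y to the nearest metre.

Web Mercator is spherical with R = a = 6378137 m.
x = R·λ = 6378137 × 3.066407360 = 19557966.240 m.
y = R·ln tan(π/4 + φ/2) = 6378137 × -0.690485548 = -4404011.419 m.

x 19557966 m, y -4404011 m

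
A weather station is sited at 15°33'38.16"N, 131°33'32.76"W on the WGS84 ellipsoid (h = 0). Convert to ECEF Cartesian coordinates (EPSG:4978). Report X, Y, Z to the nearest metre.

WGS84: a = 6378137 m, e² = 0.006694380; N(φ) = a/√(1−e²sin²φ) = 6379673.861 m.
X = (N+h)·cosφ·cosλ = -4077103.441 m; Y = (N+h)·cosφ·sinλ = -4598760.005 m; Z = (N(1−e²)+h)·sinφ = 1699938.180 m.

X -4077103 m, Y -4598760 m, Z 1699938 m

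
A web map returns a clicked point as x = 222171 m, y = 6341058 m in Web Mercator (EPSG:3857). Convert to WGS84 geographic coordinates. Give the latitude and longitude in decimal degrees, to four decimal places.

R = 6378137 m. λ = x/R = 1.99579605°.
φ = 2·arctan(exp(y/R)) − 90° = 2·arctan(2.70253) − 90° = 49.38860136°.

lat 49.3886°, lon 1.9958°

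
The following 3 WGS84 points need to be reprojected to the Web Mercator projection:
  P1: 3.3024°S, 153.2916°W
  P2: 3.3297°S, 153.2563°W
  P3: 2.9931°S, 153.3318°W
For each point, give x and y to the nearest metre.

P1: x -17064343 m, y -367825 m; P2: x -17060413 m, y -370869 m; P3: x -17068818 m, y -333342 m

Web Mercator: x = R·λ, y = R·ln tan(π/4+φ/2), R = 6378137 m.
P1 (-3.3024°, -153.2916°) → (-17064342.855, -367825.202) m.
P2 (-3.3297°, -153.2563°) → (-17060413.277, -370869.321) m.
P3 (-2.9931°, -153.3318°) → (-17068817.898, -333342.015) m.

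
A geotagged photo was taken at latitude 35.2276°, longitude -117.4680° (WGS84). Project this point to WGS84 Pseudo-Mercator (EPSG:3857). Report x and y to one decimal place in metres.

x -13076477.9 m, y 4194854.3 m

Web Mercator is spherical with R = a = 6378137 m.
x = R·λ = 6378137 × -2.050203366 = -13076477.945 m.
y = R·ln tan(π/4 + φ/2) = 6378137 × 0.657692717 = 4194854.252 m.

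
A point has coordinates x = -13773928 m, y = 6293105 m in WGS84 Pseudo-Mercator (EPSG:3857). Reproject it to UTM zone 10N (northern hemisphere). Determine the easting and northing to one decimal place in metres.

Web Mercator inverse (R = 6378137 m) → φ = 49.10740227°, λ = -123.73330045°.
UTM 10N forward: E = 446480.180 m, N = 5439654.199 m.

E 446480.2 m, N 5439654.2 m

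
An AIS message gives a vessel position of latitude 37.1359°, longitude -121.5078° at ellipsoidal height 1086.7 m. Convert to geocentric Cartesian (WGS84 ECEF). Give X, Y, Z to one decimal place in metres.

WGS84: a = 6378137 m, e² = 0.006694380; N(φ) = a/√(1−e²sin²φ) = 6385932.126 m.
X = (N+h)·cosφ·cosλ = -2661032.771 m; Y = (N+h)·cosφ·sinλ = -4341084.169 m; Z = (N(1−e²)+h)·sinφ = 3830083.482 m.

X -2661032.8 m, Y -4341084.2 m, Z 3830083.5 m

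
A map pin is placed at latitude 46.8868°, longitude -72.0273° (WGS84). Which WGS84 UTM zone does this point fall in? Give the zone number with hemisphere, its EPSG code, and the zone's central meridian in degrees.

Zone 18N (EPSG:32618), central meridian -75°

UTM zone = ⌊(λ + 180)/6⌋ + 1; -72.0273° ∈ [-78°, -72°) → zone 18.
Hemisphere: N (φ ≥ 0).
Central meridian λ₀ = 6×18 − 183 = -75°.
EPSG code: 32618.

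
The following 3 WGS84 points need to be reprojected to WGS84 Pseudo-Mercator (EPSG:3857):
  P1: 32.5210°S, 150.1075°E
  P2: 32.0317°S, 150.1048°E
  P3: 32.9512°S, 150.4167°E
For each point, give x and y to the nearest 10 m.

P1: x 16709890 m, y -3831900 m; P2: x 16709590 m, y -3767470 m; P3: x 16744310 m, y -3888830 m

Web Mercator: x = R·λ, y = R·ln tan(π/4+φ/2), R = 6378137 m.
P1 (-32.5210°, 150.1075°) → (16709890.464, -3831895.957) m.
P2 (-32.0317°, 150.1048°) → (16709589.902, -3767472.464) m.
P3 (-32.9512°, 150.4167°) → (16744310.451, -3888828.370) m.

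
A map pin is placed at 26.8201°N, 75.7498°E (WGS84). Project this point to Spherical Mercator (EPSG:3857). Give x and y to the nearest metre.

Web Mercator is spherical with R = a = 6378137 m.
x = R·λ = 6378137 × 1.322083418 = 8432429.164 m.
y = R·ln tan(π/4 + φ/2) = 6378137 × 0.486194251 = 3101013.544 m.

x 8432429 m, y 3101014 m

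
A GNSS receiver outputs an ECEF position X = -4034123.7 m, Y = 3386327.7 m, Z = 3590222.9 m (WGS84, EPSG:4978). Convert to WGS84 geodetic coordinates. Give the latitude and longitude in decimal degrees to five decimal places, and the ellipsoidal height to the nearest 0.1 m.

lat 34.45930°, lon 139.98920°, h 2920.9 m

λ = atan2(Y, X) = 139.98920022°; p = √(X²+Y²) = 5267007.6 m.
Bowring's method on WGS84 (a = 6378137 m, b = 6356752.314 m) gives φ = 34.45930008°, h = 2920.896 m.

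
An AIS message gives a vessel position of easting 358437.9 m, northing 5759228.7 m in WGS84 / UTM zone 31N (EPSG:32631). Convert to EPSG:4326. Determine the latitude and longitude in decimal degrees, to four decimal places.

Zone 31N: λ₀ = 3°, k₀ = 0.9996, false easting 500000 m.
Meridian distance M = (N − FN)/k₀ = 5761533.3 m.
Inverse transverse Mercator on WGS84 gives φ = 51.96570023°, λ = 0.93939969°.

lat 51.9657°, lon 0.9394°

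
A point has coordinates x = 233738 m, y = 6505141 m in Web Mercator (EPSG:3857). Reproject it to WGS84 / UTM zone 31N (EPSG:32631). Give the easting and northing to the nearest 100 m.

Web Mercator inverse (R = 6378137 m) → φ = 50.33870199°, λ = 2.09970418°.
UTM 31N forward: E = 435933.345 m, N = 5576677.747 m.

E 435900 m, N 5576700 m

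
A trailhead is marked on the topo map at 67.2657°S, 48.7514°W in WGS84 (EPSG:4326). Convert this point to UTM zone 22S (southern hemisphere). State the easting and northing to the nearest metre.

Zone 22 central meridian λ₀ = 6×22 − 183 = -51°; Δλ = +2.2486°.
Transverse Mercator on WGS84 with k₀ = 0.9996 gives E = 596955.881 m, N = 2537244.886 m.

E 596956 m, N 2537245 m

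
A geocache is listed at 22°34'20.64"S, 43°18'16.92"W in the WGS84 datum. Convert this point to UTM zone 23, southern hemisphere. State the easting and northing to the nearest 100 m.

Zone 23 central meridian λ₀ = 6×23 − 183 = -45°; Δλ = +1.6953°.
Transverse Mercator on WGS84 with k₀ = 0.9996 gives E = 674297.415 m, N = 7502824.165 m.

E 674300 m, N 7502800 m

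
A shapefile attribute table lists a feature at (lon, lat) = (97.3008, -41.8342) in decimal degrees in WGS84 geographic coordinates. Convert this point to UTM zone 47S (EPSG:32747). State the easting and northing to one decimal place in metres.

Zone 47 central meridian λ₀ = 6×47 − 183 = 99°; Δλ = -1.6992°.
Transverse Mercator on WGS84 with k₀ = 0.9996 gives E = 358909.267 m, N = 5367236.466 m.

E 358909.3 m, N 5367236.5 m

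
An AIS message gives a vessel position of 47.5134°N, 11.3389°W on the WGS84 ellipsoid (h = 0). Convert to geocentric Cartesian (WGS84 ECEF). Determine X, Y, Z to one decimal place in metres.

WGS84: a = 6378137 m, e² = 0.006694380; N(φ) = a/√(1−e²sin²φ) = 6389778.524 m.
X = (N+h)·cosφ·cosλ = 4231532.098 m; Y = (N+h)·cosφ·sinλ = -848531.592 m; Z = (N(1−e²)+h)·sinφ = 4680504.126 m.

X 4231532.1 m, Y -848531.6 m, Z 4680504.1 m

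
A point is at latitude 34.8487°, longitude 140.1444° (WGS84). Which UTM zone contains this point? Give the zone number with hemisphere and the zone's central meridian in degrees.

Zone 54N, central meridian 141°

UTM zone = ⌊(λ + 180)/6⌋ + 1; 140.1444° ∈ [138°, 144°) → zone 54.
Hemisphere: N (φ ≥ 0).
Central meridian λ₀ = 6×54 − 183 = 141°.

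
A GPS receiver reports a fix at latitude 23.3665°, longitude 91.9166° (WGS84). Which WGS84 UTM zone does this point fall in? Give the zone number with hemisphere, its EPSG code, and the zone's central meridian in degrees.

UTM zone = ⌊(λ + 180)/6⌋ + 1; 91.9166° ∈ [90°, 96°) → zone 46.
Hemisphere: N (φ ≥ 0).
Central meridian λ₀ = 6×46 − 183 = 93°.
EPSG code: 32646.

Zone 46N (EPSG:32646), central meridian 93°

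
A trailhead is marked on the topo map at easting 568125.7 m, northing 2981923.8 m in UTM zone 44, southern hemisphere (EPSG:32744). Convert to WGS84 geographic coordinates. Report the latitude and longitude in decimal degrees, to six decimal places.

Zone 44S: λ₀ = 81°, k₀ = 0.9996, false easting 500000 m, false northing 10000000 m.
Meridian distance M = (N − FN)/k₀ = -7020884.6 m.
Inverse transverse Mercator on WGS84 gives φ = -63.28509968°, λ = 82.35829932°.

lat -63.285100°, lon 82.358299°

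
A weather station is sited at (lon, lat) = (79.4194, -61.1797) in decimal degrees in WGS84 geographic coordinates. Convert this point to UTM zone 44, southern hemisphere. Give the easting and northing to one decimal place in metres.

Zone 44 central meridian λ₀ = 6×44 − 183 = 81°; Δλ = -1.5806°.
Transverse Mercator on WGS84 with k₀ = 0.9996 gives E = 415001.060 m, N = 3216169.286 m.

E 415001.1 m, N 3216169.3 m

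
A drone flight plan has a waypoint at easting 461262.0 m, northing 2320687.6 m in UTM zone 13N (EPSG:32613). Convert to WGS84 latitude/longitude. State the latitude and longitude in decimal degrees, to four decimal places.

lat 20.9864°, lon -105.3727°

Zone 13N: λ₀ = -105°, k₀ = 0.9996, false easting 500000 m.
Meridian distance M = (N − FN)/k₀ = 2321616.2 m.
Inverse transverse Mercator on WGS84 gives φ = 20.98639987°, λ = -105.37270019°.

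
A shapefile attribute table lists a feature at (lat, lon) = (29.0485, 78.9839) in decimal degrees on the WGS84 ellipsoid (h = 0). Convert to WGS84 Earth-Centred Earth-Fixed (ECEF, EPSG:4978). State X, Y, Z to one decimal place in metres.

X 1066297.3 m, Y 5477406.1 m, Z 3078601.7 m

WGS84: a = 6378137 m, e² = 0.006694380; N(φ) = a/√(1−e²sin²φ) = 6383176.137 m.
X = (N+h)·cosφ·cosλ = 1066297.280 m; Y = (N+h)·cosφ·sinλ = 5477406.136 m; Z = (N(1−e²)+h)·sinφ = 3078601.662 m.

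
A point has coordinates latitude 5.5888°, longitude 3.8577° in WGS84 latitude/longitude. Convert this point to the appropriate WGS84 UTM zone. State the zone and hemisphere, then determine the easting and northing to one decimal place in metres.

Zone 31N: E 594993.4 m, N 617819.2 m

Longitude 3.8577° lies in the 6° band [0°, 6°), giving zone 31; latitude is north of the equator, so 31N.
Zone 31 central meridian λ₀ = 6×31 − 183 = 3°; Δλ = +0.8577°.
Transverse Mercator on WGS84 with k₀ = 0.9996 gives E = 594993.375 m, N = 617819.206 m.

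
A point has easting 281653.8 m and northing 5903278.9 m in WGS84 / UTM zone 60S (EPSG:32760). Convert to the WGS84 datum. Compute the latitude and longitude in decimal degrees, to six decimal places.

Zone 60S: λ₀ = 177°, k₀ = 0.9996, false easting 500000 m, false northing 10000000 m.
Meridian distance M = (N − FN)/k₀ = -4098360.4 m.
Inverse transverse Mercator on WGS84 gives φ = -36.99129964°, λ = 174.54650037°.

lat -36.991300°, lon 174.546500°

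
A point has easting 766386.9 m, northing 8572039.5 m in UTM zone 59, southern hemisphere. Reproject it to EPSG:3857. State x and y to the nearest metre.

Unproject from UTM 59S (λ₀ = 171°) → φ = -12.90549985°, λ = 173.45489963°.
Web Mercator (R = 6378137 m): x = 19308911.102 m, y = -1448937.902 m.

x 19308911 m, y -1448938 m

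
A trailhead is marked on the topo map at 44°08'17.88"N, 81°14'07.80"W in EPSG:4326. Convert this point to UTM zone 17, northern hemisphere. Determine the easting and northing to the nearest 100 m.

E 481200 m, N 4887300 m

Zone 17 central meridian λ₀ = 6×17 − 183 = -81°; Δλ = -0.2355°.
Transverse Mercator on WGS84 with k₀ = 0.9996 gives E = 481162.909 m, N = 4887260.663 m.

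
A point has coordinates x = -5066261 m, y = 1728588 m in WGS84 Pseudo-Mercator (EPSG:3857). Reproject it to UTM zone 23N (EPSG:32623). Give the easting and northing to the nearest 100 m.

Web Mercator inverse (R = 6378137 m) → φ = 15.34149579°, λ = -45.51099690°.
UTM 23N forward: E = 445151.545 m, N = 1696162.224 m.

E 445200 m, N 1696200 m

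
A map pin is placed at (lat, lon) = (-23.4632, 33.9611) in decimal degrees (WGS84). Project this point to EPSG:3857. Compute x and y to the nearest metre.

x 3780532 m, y -2688132 m

Web Mercator is spherical with R = a = 6378137 m.
x = R·λ = 6378137 × 0.592733013 = 3780532.359 m.
y = R·ln tan(π/4 + φ/2) = 6378137 × -0.421460340 = -2688131.788 m.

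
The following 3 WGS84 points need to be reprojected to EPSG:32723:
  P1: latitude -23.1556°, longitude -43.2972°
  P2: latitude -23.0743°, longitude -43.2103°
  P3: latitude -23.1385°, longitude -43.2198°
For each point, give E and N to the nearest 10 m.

UTM zone 23S: λ₀ = -45°, k₀ = 0.9996.
P1 (-23.1556°, -43.2972°) → (674322.730, 7438236.370) m.
P2 (-23.0743°, -43.2103°) → (683331.447, 7447132.769) m.
P3 (-23.1385°, -43.2198°) → (682271.361, 7440035.250) m.

P1: E 674320 m, N 7438240 m; P2: E 683330 m, N 7447130 m; P3: E 682270 m, N 7440040 m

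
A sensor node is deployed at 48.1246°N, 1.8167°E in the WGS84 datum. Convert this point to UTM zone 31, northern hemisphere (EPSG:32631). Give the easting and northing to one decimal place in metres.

Zone 31 central meridian λ₀ = 6×31 − 183 = 3°; Δλ = -1.1833°.
Transverse Mercator on WGS84 with k₀ = 0.9996 gives E = 411944.572 m, N = 5330826.243 m.

E 411944.6 m, N 5330826.2 m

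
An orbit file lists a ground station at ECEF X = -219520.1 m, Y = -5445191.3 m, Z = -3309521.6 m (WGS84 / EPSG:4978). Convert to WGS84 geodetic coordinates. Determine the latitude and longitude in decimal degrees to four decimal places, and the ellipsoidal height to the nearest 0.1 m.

λ = atan2(Y, X) = -92.30859987°; p = √(X²+Y²) = 5449614.4 m.
Bowring's method on WGS84 (a = 6378137 m, b = 6356752.314 m) gives φ = -31.44100038°, h = 3477.793 m.

lat -31.4410°, lon -92.3086°, h 3477.8 m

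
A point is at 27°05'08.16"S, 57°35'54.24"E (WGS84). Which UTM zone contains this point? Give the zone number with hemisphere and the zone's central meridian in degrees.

Zone 40S, central meridian 57°

UTM zone = ⌊(λ + 180)/6⌋ + 1; 57.5984° ∈ [54°, 60°) → zone 40.
Hemisphere: S (φ < 0).
Central meridian λ₀ = 6×40 − 183 = 57°.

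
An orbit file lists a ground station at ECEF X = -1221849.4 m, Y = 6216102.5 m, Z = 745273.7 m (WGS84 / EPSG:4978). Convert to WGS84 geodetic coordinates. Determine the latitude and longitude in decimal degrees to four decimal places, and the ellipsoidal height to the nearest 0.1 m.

λ = atan2(Y, X) = 101.12039999°; p = √(X²+Y²) = 6335049.0 m.
Bowring's method on WGS84 (a = 6378137 m, b = 6356752.314 m) gives φ = 6.75439983°, h = 892.859 m.

lat 6.7544°, lon 101.1204°, h 892.9 m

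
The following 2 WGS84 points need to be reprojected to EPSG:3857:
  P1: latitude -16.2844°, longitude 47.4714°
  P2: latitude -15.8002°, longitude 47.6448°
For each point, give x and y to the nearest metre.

Web Mercator: x = R·λ, y = R·ln tan(π/4+φ/2), R = 6378137 m.
P1 (-16.2844°, 47.4714°) → (5284492.075, -1837681.476) m.
P2 (-15.8002°, 47.6448°) → (5303794.875, -1781596.320) m.

P1: x 5284492 m, y -1837681 m; P2: x 5303795 m, y -1781596 m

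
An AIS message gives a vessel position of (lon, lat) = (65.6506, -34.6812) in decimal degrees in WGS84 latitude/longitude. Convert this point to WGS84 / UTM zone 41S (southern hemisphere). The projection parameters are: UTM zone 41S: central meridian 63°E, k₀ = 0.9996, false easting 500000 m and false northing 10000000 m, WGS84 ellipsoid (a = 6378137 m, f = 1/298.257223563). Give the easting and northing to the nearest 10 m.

Zone 41 central meridian λ₀ = 6×41 − 183 = 63°; Δλ = +2.6506°.
Transverse Mercator on WGS84 with k₀ = 0.9996 gives E = 742836.753 m, N = 6159112.222 m.

E 742840 m, N 6159110 m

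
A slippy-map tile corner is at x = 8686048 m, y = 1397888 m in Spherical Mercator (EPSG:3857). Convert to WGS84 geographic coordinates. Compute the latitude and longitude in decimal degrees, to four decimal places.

R = 6378137 m. λ = x/R = 78.02809677°.
φ = 2·arctan(exp(y/R)) − 90° = 2·arctan(1.24504) − 90° = 12.45809962°.

lat 12.4581°, lon 78.0281°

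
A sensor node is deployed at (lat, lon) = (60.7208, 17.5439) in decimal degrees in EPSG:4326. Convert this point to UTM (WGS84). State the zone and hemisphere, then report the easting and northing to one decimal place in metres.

Longitude 17.5439° lies in the 6° band [12°, 18°), giving zone 33; latitude is north of the equator, so 33N.
Zone 33 central meridian λ₀ = 6×33 − 183 = 15°; Δλ = +2.5439°.
Transverse Mercator on WGS84 with k₀ = 0.9996 gives E = 638771.154 m, N = 6734377.204 m.

Zone 33N: E 638771.2 m, N 6734377.2 m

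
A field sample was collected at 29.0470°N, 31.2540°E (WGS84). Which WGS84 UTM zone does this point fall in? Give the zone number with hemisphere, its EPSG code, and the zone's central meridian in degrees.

UTM zone = ⌊(λ + 180)/6⌋ + 1; 31.2540° ∈ [30°, 36°) → zone 36.
Hemisphere: N (φ ≥ 0).
Central meridian λ₀ = 6×36 − 183 = 33°.
EPSG code: 32636.

Zone 36N (EPSG:32636), central meridian 33°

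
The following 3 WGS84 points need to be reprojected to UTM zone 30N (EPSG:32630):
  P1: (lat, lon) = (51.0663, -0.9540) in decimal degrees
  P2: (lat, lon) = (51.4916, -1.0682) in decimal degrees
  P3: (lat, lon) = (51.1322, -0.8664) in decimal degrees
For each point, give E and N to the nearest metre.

UTM zone 30N: λ₀ = -3°, k₀ = 0.9996.
P1 (51.0663°, -0.9540°) → (643355.918, 5659189.151) m.
P2 (51.4916°, -1.0682°) → (634110.493, 5706264.430) m.
P3 (51.1322°, -0.8664°) → (649280.707, 5666690.738) m.

P1: E 643356 m, N 5659189 m; P2: E 634110 m, N 5706264 m; P3: E 649281 m, N 5666691 m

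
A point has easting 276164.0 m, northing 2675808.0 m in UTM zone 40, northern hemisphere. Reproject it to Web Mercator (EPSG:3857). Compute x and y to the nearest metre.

x 6099930 m, y 2775235 m

Unproject from UTM 40N (λ₀ = 57°) → φ = 24.17899991°, λ = 54.79660022°.
Web Mercator (R = 6378137 m): x = 6099929.634 m, y = 2775235.247 m.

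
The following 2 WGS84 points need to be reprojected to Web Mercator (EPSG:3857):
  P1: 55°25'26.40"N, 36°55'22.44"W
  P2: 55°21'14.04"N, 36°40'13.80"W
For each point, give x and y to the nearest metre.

P1: x -4110238 m, y 7444595 m; P2: x -4082141 m, y 7430856 m

Web Mercator: x = R·λ, y = R·ln tan(π/4+φ/2), R = 6378137 m.
P1 (55.4240°, -36.9229°) → (-4110238.427, 7444594.560) m.
P2 (55.3539°, -36.6705°) → (-4082141.387, 7430856.065) m.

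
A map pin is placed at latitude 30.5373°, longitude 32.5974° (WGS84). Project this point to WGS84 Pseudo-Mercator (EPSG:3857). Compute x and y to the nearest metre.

x 3628726 m, y 3572803 m

Web Mercator is spherical with R = a = 6378137 m.
x = R·λ = 6378137 × 0.568931958 = 3628725.969 m.
y = R·ln tan(π/4 + φ/2) = 6378137 × 0.560164106 = 3572803.411 m.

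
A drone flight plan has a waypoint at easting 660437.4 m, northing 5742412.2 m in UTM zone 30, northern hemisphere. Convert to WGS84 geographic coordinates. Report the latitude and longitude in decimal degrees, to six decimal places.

Zone 30N: λ₀ = -3°, k₀ = 0.9996, false easting 500000 m.
Meridian distance M = (N − FN)/k₀ = 5744710.1 m.
Inverse transverse Mercator on WGS84 gives φ = 51.80949995°, λ = -0.67269931°.

lat 51.809500°, lon -0.672699°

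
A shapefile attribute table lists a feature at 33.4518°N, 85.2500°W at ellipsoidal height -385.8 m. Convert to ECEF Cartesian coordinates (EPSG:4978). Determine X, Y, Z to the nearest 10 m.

WGS84: a = 6378137 m, e² = 0.006694380; N(φ) = a/√(1−e²sin²φ) = 6384633.978 m.
X = (N+h)·cosφ·cosλ = 441094.186 m; Y = (N+h)·cosφ·sinλ = -5308401.941 m; Z = (N(1−e²)+h)·sinφ = 3495662.424 m.

X 441090 m, Y -5308400 m, Z 3495660 m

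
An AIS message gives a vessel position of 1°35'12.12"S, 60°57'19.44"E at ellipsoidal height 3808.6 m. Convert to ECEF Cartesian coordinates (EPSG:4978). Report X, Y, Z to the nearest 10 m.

X 3097190 m, Y 5577240 m, Z -175530 m

WGS84: a = 6378137 m, e² = 0.006694380; N(φ) = a/√(1−e²sin²φ) = 6378153.369 m.
X = (N+h)·cosφ·cosλ = 3097192.566 m; Y = (N+h)·cosφ·sinλ = 5577240.263 m; Z = (N(1−e²)+h)·sinφ = -175531.688 m.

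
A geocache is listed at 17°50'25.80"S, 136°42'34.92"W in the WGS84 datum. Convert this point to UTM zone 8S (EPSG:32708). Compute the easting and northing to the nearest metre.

Zone 8 central meridian λ₀ = 6×8 − 183 = -135°; Δλ = -1.7097°.
Transverse Mercator on WGS84 with k₀ = 0.9996 gives E = 318822.668 m, N = 8026632.437 m.

E 318823 m, N 8026632 m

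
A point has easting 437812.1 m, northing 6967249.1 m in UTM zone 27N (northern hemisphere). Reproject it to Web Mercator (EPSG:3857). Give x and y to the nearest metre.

Unproject from UTM 27N (λ₀ = -21°) → φ = 62.83010017°, λ = -22.22069998°.
Web Mercator (R = 6378137 m): x = -2473597.007 m, y = 9058711.784 m.

x -2473597 m, y 9058712 m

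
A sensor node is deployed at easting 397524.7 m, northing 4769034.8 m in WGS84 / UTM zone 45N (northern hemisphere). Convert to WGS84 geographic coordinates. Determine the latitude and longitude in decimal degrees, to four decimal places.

Zone 45N: λ₀ = 87°, k₀ = 0.9996, false easting 500000 m.
Meridian distance M = (N − FN)/k₀ = 4770943.2 m.
Inverse transverse Mercator on WGS84 gives φ = 43.06709988°, λ = 85.74139977°.

lat 43.0671°, lon 85.7414°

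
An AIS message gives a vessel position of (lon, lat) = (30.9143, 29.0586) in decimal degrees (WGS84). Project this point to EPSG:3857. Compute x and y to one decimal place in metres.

x 3441364.1 m, y 3383106.6 m

Web Mercator is spherical with R = a = 6378137 m.
x = R·λ = 6378137 × 0.539556321 = 3441364.134 m.
y = R·ln tan(π/4 + φ/2) = 6378137 × 0.530422382 = 3383106.618 m.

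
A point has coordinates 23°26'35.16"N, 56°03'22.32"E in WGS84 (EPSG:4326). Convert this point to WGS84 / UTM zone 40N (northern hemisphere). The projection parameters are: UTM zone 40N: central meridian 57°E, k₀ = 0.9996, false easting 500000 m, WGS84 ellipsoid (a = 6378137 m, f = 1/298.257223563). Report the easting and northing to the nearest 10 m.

E 403590 m, N 2592890 m

Zone 40 central meridian λ₀ = 6×40 − 183 = 57°; Δλ = -0.9438°.
Transverse Mercator on WGS84 with k₀ = 0.9996 gives E = 403593.523 m, N = 2592888.096 m.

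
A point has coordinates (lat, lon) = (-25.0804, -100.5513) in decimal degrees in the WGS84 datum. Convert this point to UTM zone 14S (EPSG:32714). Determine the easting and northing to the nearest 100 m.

E 343500 m, N 7225300 m

Zone 14 central meridian λ₀ = 6×14 − 183 = -99°; Δλ = -1.5513°.
Transverse Mercator on WGS84 with k₀ = 0.9996 gives E = 343548.456 m, N = 7225251.688 m.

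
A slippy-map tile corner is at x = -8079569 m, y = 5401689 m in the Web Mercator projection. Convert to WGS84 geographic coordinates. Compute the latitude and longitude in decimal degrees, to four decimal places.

R = 6378137 m. λ = x/R = -72.58000322°.
φ = 2·arctan(exp(y/R)) − 90° = 2·arctan(2.33242) − 90° = 43.58660080°.

lat 43.5866°, lon -72.5800°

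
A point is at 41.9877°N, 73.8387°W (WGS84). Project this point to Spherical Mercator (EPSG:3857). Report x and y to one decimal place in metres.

x -8219686.5 m, y 5159137.1 m

Web Mercator is spherical with R = a = 6378137 m.
x = R·λ = 6378137 × -1.288728430 = -8219686.485 m.
y = R·ln tan(π/4 + φ/2) = 6378137 × 0.808878383 = 5159137.142 m.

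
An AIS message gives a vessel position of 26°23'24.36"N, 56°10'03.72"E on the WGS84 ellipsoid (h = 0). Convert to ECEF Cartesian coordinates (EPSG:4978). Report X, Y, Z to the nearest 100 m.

X 3183200 m, Y 4749100 m, Z 2817800 m

WGS84: a = 6378137 m, e² = 0.006694380; N(φ) = a/√(1−e²sin²φ) = 6382358.925 m.
X = (N+h)·cosφ·cosλ = 3183155.679 m; Y = (N+h)·cosφ·sinλ = 4749147.417 m; Z = (N(1−e²)+h)·sinφ = 2817842.636 m.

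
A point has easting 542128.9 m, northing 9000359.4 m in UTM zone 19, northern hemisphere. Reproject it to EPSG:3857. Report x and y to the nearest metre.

Unproject from UTM 19N (λ₀ = -69°) → φ = 81.05619977°, λ = -66.57199882°.
Web Mercator (R = 6378137 m): x = -7410761.010 m, y = 16253917.443 m.

x -7410761 m, y 16253917 m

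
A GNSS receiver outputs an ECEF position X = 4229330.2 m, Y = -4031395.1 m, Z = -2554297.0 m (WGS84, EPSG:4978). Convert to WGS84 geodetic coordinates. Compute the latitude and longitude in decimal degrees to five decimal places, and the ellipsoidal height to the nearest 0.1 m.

lat -23.75470°, lon -43.62740°, h 2127.1 m

λ = atan2(Y, X) = -43.62739943°; p = √(X²+Y²) = 5842891.4 m.
Bowring's method on WGS84 (a = 6378137 m, b = 6356752.314 m) gives φ = -23.75470020°, h = 2127.117 m.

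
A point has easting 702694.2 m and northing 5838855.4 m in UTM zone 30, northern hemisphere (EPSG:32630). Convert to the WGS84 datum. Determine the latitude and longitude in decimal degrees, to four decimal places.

lat 52.6617°, lon -0.0027°

Zone 30N: λ₀ = -3°, k₀ = 0.9996, false easting 500000 m.
Meridian distance M = (N − FN)/k₀ = 5841191.9 m.
Inverse transverse Mercator on WGS84 gives φ = 52.66169960°, λ = -0.00270064°.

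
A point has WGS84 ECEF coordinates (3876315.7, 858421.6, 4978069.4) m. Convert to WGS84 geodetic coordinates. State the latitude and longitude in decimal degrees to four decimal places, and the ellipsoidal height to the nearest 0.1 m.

lat 51.6135°, lon 12.4868°, h 2367.4 m

λ = atan2(Y, X) = 12.48679974°; p = √(X²+Y²) = 3970228.1 m.
Bowring's method on WGS84 (a = 6378137 m, b = 6356752.314 m) gives φ = 51.61350049°, h = 2367.394 m.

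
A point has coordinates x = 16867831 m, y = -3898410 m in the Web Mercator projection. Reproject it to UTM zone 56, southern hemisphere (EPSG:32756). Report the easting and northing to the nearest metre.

Web Mercator inverse (R = 6378137 m) → φ = -33.02339748°, λ = 151.52630397°.
UTM 56S forward: E = 362363.594 m, N = 6345154.423 m.

E 362364 m, N 6345154 m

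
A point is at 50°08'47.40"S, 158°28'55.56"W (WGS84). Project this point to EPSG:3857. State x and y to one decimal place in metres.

Web Mercator is spherical with R = a = 6378137 m.
x = R·λ = 6378137 × -2.766034450 = -17642146.672 m.
y = R·ln tan(π/4 + φ/2) = 6378137 × -1.014667108 = -6471685.822 m.

x -17642146.7 m, y -6471685.8 m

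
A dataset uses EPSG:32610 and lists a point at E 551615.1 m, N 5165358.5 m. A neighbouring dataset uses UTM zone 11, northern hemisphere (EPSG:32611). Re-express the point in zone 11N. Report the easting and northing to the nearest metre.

E 92439 m, N 5178928 m

UTM 10N → geographic: φ = 46.63979986°, λ = -122.32560044°.
UTM 11N (λ₀ = -117°) forward: E = 92438.695 m, N = 5178928.311 m.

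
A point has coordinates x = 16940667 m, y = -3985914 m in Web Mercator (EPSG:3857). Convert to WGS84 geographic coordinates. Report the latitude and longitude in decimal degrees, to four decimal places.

R = 6378137 m. λ = x/R = 152.18060089°.
φ = 2·arctan(exp(y/R)) − 90° = 2·arctan(0.53530) − 90° = -33.67999736°.

lat -33.6800°, lon 152.1806°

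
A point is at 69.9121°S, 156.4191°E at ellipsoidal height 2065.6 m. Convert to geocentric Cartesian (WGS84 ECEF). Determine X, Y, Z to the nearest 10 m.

X -2014320 m, Y 879240 m, Z -5969620 m

WGS84: a = 6378137 m, e² = 0.006694380; N(φ) = a/√(1−e²sin²φ) = 6397051.209 m.
X = (N+h)·cosφ·cosλ = -2014320.479 m; Y = (N+h)·cosφ·sinλ = 879235.436 m; Z = (N(1−e²)+h)·sinφ = -5969618.947 m.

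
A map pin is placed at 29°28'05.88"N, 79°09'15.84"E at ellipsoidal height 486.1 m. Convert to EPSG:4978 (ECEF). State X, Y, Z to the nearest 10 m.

X 1045790 m, Y 5458640 m, Z 3119440 m

WGS84: a = 6378137 m, e² = 0.006694380; N(φ) = a/√(1−e²sin²φ) = 6383309.851 m.
X = (N+h)·cosφ·cosλ = 1045793.466 m; Y = (N+h)·cosφ·sinλ = 5458635.057 m; Z = (N(1−e²)+h)·sinφ = 3119435.176 m.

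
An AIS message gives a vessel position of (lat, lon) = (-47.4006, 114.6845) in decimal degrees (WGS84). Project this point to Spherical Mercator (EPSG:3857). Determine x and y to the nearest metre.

Web Mercator is spherical with R = a = 6378137 m.
x = R·λ = 6378137 × 2.001622126 = 12766620.142 m.
y = R·ln tan(π/4 + φ/2) = 6378137 × -0.941922240 = -6007709.091 m.

x 12766620 m, y -6007709 m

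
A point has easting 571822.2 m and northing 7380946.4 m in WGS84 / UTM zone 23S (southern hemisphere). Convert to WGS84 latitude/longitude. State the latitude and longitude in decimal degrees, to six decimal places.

Zone 23S: λ₀ = -45°, k₀ = 0.9996, false easting 500000 m, false northing 10000000 m.
Meridian distance M = (N − FN)/k₀ = -2620101.6 m.
Inverse transverse Mercator on WGS84 gives φ = -23.68069958°, λ = -44.29559976°.

lat -23.680700°, lon -44.295600°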